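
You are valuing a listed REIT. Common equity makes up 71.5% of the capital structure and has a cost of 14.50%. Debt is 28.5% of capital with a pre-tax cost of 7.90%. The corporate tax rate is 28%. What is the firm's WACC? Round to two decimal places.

11.99%

After-tax cost of debt = 7.9% × (1 − 28%) = 5.6880%.
WACC = 0.715 × 14.5000% + 0.285 × 5.6880% = 11.9886%.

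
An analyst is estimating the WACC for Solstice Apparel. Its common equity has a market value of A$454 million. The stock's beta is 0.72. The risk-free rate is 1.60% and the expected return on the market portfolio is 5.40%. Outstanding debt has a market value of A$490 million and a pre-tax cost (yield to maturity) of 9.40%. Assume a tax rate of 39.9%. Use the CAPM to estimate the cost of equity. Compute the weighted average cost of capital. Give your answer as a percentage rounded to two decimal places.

Market risk premium = 5.4% − 1.6% = 3.8%.
Cost of equity via CAPM: Re = 1.6% + 0.72 × 3.8% = 4.3360%.
Total capital V = 454 + 490 = 944.
Equity: weight = 454/944 = 0.4809; cost = 4.336%.
Debt: weight = 490/944 = 0.5191; after-tax cost = 9.4% × (1 − 39.9%) = 5.6494%.
WACC = 0.4809 × 4.3360% + 0.5191 × 5.6494% = 5.0177%.

5.02%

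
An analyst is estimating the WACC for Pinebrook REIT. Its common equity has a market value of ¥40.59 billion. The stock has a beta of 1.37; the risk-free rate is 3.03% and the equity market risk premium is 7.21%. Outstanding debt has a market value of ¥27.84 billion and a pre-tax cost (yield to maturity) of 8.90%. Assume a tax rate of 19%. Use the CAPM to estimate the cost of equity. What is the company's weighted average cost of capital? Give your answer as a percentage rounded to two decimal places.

10.59%

Cost of equity via CAPM: Re = 3.03% + 1.37 × 7.21% = 12.9077%.
Total capital V = 40.59 + 27.84 = 68.43.
Equity: weight = 40.59/68.43 = 0.5932; cost = 12.9077%.
Debt: weight = 27.84/68.43 = 0.4068; after-tax cost = 8.9% × (1 − 19%) = 7.2090%.
WACC = 0.5932 × 12.9077% + 0.4068 × 7.2090% = 10.5892%.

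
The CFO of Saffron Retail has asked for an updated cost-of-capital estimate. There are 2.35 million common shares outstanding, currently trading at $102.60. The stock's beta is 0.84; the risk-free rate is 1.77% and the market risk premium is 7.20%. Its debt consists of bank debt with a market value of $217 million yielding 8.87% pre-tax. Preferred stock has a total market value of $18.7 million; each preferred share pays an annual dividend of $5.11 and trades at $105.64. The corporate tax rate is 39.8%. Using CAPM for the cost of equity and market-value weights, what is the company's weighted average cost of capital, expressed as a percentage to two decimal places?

Cost of equity via CAPM: Re = 1.77% + 0.84 × 7.2% = 7.8180%.
Cost of preferred: Rp = 5.11 / 105.64 = 4.8372%.
Market value of equity E = 102.6 × 2.35m = 241.11m.
Total capital V = 241.11 + 18.7 + 217 = 476.81.
Equity: weight = 241.11/476.81 = 0.5057; cost = 7.818%.
Preferred: weight = 18.7/476.81 = 0.0392; cost = 4.8372%.
Bank debt: weight = 217/476.81 = 0.4551; after-tax cost = 8.87% × (1 − 39.8%) = 5.3397%.
WACC = 0.5057 × 7.8180% + 0.0392 × 4.8372% + 0.4551 × 5.3397% = 6.5732%.

6.57%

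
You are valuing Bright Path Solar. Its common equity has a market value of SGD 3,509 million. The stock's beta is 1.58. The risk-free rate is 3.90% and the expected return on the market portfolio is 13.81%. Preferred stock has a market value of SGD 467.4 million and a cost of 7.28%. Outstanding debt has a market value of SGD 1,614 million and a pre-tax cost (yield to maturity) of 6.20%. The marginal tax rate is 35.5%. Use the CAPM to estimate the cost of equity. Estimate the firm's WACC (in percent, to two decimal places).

14.04%

Market risk premium = 13.81% − 3.9% = 9.91%.
Cost of equity via CAPM: Re = 3.9% + 1.58 × 9.91% = 19.5578%.
Total capital V = 3509 + 467.4 + 1614 = 5590.4.
Equity: weight = 3509/5590.4 = 0.6277; cost = 19.5578%.
Preferred: weight = 467.4/5590.4 = 0.0836; cost = 7.28%.
Debt: weight = 1614/5590.4 = 0.2887; after-tax cost = 6.2% × (1 − 35.5%) = 3.9990%.
WACC = 0.6277 × 19.5578% + 0.0836 × 7.2800% + 0.2887 × 3.9990% = 14.0393%.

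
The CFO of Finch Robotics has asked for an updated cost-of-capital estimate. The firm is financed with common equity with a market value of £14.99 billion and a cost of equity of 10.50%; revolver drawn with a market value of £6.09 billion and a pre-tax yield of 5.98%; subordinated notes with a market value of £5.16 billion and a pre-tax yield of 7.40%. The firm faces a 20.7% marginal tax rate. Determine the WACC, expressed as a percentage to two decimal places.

8.25%

Total capital V = 14.99 + 6.09 + 5.16 = 26.24.
Equity: weight = 14.99/26.24 = 0.5713; cost = 10.5%.
Revolver drawn: weight = 6.09/26.24 = 0.2321; after-tax cost = 5.98% × (1 − 20.7%) = 4.7421%.
Subordinated notes: weight = 5.16/26.24 = 0.1966; after-tax cost = 7.4% × (1 − 20.7%) = 5.8682%.
WACC = 0.5713 × 10.5000% + 0.2321 × 4.7421% + 0.1966 × 5.8682% = 8.2528%.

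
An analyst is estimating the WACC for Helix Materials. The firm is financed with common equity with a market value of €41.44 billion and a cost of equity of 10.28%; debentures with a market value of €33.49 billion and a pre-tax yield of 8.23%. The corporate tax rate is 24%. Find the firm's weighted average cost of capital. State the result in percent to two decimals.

8.48%

Total capital V = 41.44 + 33.49 = 74.93.
Equity: weight = 41.44/74.93 = 0.5530; cost = 10.28%.
Debentures: weight = 33.49/74.93 = 0.4470; after-tax cost = 8.23% × (1 − 24%) = 6.2548%.
WACC = 0.5530 × 10.2800% + 0.4470 × 6.2548% = 8.4809%.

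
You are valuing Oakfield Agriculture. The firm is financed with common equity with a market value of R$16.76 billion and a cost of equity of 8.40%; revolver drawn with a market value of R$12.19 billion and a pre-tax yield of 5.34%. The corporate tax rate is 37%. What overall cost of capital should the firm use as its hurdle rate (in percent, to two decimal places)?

6.28%

Total capital V = 16.76 + 12.19 = 28.95.
Equity: weight = 16.76/28.95 = 0.5789; cost = 8.4%.
Revolver drawn: weight = 12.19/28.95 = 0.4211; after-tax cost = 5.34% × (1 − 37%) = 3.3642%.
WACC = 0.5789 × 8.4000% + 0.4211 × 3.3642% = 6.2796%.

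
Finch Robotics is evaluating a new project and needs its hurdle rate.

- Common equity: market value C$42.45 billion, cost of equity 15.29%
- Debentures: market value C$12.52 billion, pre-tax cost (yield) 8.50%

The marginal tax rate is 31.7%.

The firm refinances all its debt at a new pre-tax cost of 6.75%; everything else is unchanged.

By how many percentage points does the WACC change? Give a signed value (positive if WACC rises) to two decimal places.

-0.27 pp

Current WACC:
Total capital V = 42.45 + 12.52 = 54.97.
Equity: weight = 42.45/54.97 = 0.7722; cost = 15.29%.
Debentures: weight = 12.52/54.97 = 0.2278; after-tax cost = 8.5% × (1 − 31.7%) = 5.8055%.
WACC = 0.7722 × 15.2900% + 0.2278 × 5.8055% = 13.1298%.
After the change:
Total capital V = 42.45 + 12.52 = 54.97.
Equity: weight = 42.45/54.97 = 0.7722; cost = 15.29%.
Debentures: weight = 12.52/54.97 = 0.2278; after-tax cost = 6.75% × (1 − 31.7%) = 4.6103%.
WACC = 0.7722 × 15.2900% + 0.2278 × 4.6103% = 12.8576%.
Change in WACC = 12.8576% − 13.1298% = -0.2722 pp.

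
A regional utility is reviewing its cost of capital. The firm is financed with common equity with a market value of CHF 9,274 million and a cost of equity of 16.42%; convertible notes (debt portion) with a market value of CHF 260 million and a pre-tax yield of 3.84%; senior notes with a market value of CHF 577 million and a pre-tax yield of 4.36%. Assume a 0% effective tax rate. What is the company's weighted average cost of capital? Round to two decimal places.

15.41%

Total capital V = 9274 + 260 + 577 = 10111.
Equity: weight = 9274/10111 = 0.9172; cost = 16.42%.
Convertible notes (debt portion): weight = 260/10111 = 0.0257; after-tax cost = 3.84% × (1 − 0%) = 3.8400%.
Senior notes: weight = 577/10111 = 0.0571; after-tax cost = 4.36% × (1 − 0%) = 4.3600%.
WACC = 0.9172 × 16.4200% + 0.0257 × 3.8400% + 0.0571 × 4.3600% = 15.4083%.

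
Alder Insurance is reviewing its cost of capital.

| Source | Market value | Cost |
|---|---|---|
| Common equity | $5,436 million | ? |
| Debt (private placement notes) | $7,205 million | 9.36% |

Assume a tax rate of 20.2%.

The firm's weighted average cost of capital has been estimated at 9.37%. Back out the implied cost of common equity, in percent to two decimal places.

Total capital V = 5436 + 7205 = 12641.
Equity weight = 5436/12641 = 0.4300.
Private placement notes weight = 7205/12641 = 0.5700.
Debt contribution = 0.5700 × 9.36% × (1 − 20.2%) = 4.2573%.
Required equity contribution = 9.37% − 4.2573% = 5.1127%.
Re = 5.1127% / 0.4300 = 11.8893%.

11.89%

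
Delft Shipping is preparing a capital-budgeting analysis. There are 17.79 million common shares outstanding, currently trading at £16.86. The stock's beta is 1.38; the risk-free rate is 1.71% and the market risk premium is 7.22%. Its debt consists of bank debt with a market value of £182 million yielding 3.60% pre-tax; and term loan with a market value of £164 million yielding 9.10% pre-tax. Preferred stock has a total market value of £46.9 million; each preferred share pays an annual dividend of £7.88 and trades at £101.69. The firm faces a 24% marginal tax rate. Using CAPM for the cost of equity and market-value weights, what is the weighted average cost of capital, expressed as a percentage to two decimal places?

Cost of equity via CAPM: Re = 1.71% + 1.38 × 7.22% = 11.6736%.
Cost of preferred: Rp = 7.88 / 101.69 = 7.7490%.
Market value of equity E = 16.86 × 17.79m = 299.9394m.
Total capital V = 299.9394 + 46.9 + 182 + 164 = 692.8394.
Equity: weight = 299.9394/692.8394 = 0.4329; cost = 11.6736%.
Preferred: weight = 46.9/692.8394 = 0.0677; cost = 7.749%.
Bank debt: weight = 182/692.8394 = 0.2627; after-tax cost = 3.6% × (1 − 24%) = 2.7360%.
Term loan: weight = 164/692.8394 = 0.2367; after-tax cost = 9.1% × (1 − 24%) = 6.9160%.
WACC = 0.4329 × 11.6736% + 0.0677 × 7.7490% + 0.2627 × 2.7360% + 0.2367 × 6.9160% = 7.9340%.

7.93%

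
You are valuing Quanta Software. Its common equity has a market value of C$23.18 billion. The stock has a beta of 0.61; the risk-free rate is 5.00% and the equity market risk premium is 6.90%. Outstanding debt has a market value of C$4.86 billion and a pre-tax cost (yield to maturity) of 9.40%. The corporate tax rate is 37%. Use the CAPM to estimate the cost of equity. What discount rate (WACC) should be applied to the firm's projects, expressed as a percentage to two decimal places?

8.64%

Cost of equity via CAPM: Re = 5.0% + 0.61 × 6.9% = 9.2090%.
Total capital V = 23.18 + 4.86 = 28.04.
Equity: weight = 23.18/28.04 = 0.8267; cost = 9.209%.
Debt: weight = 4.86/28.04 = 0.1733; after-tax cost = 9.4% × (1 − 37%) = 5.9220%.
WACC = 0.8267 × 9.2090% + 0.1733 × 5.9220% = 8.6393%.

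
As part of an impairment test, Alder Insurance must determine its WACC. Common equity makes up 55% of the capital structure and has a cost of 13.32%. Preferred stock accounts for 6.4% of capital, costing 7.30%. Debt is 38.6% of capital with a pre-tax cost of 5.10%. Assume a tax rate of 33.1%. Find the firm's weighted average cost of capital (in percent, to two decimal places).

9.11%

After-tax cost of debt = 5.1% × (1 − 33.1%) = 3.4119%.
WACC = 0.550 × 13.3200% + 0.064 × 7.3000% + 0.386 × 3.4119% = 9.1102%.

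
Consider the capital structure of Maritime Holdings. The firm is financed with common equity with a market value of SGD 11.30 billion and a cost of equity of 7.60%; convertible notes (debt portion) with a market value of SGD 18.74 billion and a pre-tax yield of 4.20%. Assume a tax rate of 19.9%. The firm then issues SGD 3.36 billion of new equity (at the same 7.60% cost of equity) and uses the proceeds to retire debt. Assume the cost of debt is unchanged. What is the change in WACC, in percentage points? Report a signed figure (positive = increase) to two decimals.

+0.47 pp

Current WACC:
Total capital V = 11.3 + 18.74 = 30.04.
Equity: weight = 11.3/30.04 = 0.3762; cost = 7.6%.
Convertible notes (debt portion): weight = 18.74/30.04 = 0.6238; after-tax cost = 4.2% × (1 − 19.9%) = 3.3642%.
WACC = 0.3762 × 7.6000% + 0.6238 × 3.3642% = 4.9576%.
After the change:
Total capital V = 14.66 + 15.38 = 30.04.
Equity: weight = 14.66/30.04 = 0.4880; cost = 7.6%.
Convertible notes (debt portion): weight = 15.38/30.04 = 0.5120; after-tax cost = 4.2% × (1 − 19.9%) = 3.3642%.
WACC = 0.4880 × 7.6000% + 0.5120 × 3.3642% = 5.4313%.
Change in WACC = 5.4313% − 4.9576% = 0.4738 pp.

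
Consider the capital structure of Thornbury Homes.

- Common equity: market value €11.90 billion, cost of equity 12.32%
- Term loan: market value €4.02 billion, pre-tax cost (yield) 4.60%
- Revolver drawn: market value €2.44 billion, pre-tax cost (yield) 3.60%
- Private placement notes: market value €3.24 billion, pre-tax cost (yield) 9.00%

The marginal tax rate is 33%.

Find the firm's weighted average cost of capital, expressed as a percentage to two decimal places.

8.54%

Total capital V = 11.9 + 4.02 + 2.44 + 3.24 = 21.6.
Equity: weight = 11.9/21.6 = 0.5509; cost = 12.32%.
Term loan: weight = 4.02/21.6 = 0.1861; after-tax cost = 4.6% × (1 − 33%) = 3.0820%.
Revolver drawn: weight = 2.44/21.6 = 0.1130; after-tax cost = 3.6% × (1 − 33%) = 2.4120%.
Private placement notes: weight = 3.24/21.6 = 0.1500; after-tax cost = 9% × (1 − 33%) = 6.0300%.
WACC = 0.5509 × 12.3200% + 0.1861 × 3.0820% + 0.1130 × 2.4120% + 0.1500 × 6.0300% = 8.5380%.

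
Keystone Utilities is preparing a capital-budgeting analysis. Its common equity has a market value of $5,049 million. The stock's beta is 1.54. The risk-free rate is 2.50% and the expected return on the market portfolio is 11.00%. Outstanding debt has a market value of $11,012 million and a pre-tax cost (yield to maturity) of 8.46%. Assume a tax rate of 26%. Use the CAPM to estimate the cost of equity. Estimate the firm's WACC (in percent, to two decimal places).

Market risk premium = 11.0% − 2.5% = 8.5%.
Cost of equity via CAPM: Re = 2.5% + 1.54 × 8.5% = 15.5900%.
Total capital V = 5049 + 11012 = 16061.
Equity: weight = 5049/16061 = 0.3144; cost = 15.59%.
Debt: weight = 11012/16061 = 0.6856; after-tax cost = 8.46% × (1 − 26%) = 6.2604%.
WACC = 0.3144 × 15.5900% + 0.6856 × 6.2604% = 9.1933%.

9.19%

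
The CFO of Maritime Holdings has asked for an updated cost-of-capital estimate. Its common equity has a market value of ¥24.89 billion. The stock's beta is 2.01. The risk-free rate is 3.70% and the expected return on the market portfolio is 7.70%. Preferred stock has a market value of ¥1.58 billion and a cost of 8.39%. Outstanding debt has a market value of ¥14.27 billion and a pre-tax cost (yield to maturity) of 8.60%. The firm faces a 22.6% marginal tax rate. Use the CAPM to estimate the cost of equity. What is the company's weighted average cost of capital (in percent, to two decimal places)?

Market risk premium = 7.7% − 3.7% = 4.0%.
Cost of equity via CAPM: Re = 3.7% + 2.01 × 4.0% = 11.7400%.
Total capital V = 24.89 + 1.58 + 14.27 = 40.74.
Equity: weight = 24.89/40.74 = 0.6109; cost = 11.74%.
Preferred: weight = 1.58/40.74 = 0.0388; cost = 8.39%.
Debt: weight = 14.27/40.74 = 0.3503; after-tax cost = 8.6% × (1 − 22.6%) = 6.6564%.
WACC = 0.6109 × 11.7400% + 0.0388 × 8.3900% + 0.3503 × 6.6564% = 9.8294%.

9.83%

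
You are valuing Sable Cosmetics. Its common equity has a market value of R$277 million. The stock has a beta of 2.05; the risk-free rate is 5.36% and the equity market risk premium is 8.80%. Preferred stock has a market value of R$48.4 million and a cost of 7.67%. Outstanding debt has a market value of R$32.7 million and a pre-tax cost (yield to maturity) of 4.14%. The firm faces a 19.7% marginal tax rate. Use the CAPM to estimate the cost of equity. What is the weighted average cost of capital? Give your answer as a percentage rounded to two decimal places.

Cost of equity via CAPM: Re = 5.36% + 2.05 × 8.8% = 23.4000%.
Total capital V = 277 + 48.4 + 32.7 = 358.1.
Equity: weight = 277/358.1 = 0.7735; cost = 23.4%.
Preferred: weight = 48.4/358.1 = 0.1352; cost = 7.67%.
Debt: weight = 32.7/358.1 = 0.0913; after-tax cost = 4.14% × (1 − 19.7%) = 3.3244%.
WACC = 0.7735 × 23.4000% + 0.1352 × 7.6700% + 0.0913 × 3.3244% = 19.4408%.

19.44%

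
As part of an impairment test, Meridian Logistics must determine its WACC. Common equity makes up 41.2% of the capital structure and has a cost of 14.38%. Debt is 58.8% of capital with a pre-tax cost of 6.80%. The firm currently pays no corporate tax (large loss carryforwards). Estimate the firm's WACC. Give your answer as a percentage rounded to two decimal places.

After-tax cost of debt = 6.8% × (1 − 0%) = 6.8000%.
WACC = 0.412 × 14.3800% + 0.588 × 6.8000% = 9.9230%.

9.92%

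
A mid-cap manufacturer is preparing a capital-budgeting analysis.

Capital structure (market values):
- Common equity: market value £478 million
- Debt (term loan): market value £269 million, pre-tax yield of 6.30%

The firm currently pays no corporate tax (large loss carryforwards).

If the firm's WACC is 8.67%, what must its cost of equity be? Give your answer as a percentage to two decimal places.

Total capital V = 478 + 269 = 747.
Equity weight = 478/747 = 0.6399.
Term loan weight = 269/747 = 0.3601.
Debt contribution = 0.3601 × 6.3% × (1 − 0%) = 2.2687%.
Required equity contribution = 8.67% − 2.2687% = 6.4013%.
Re = 6.4013% / 0.6399 = 10.0037%.

10.00%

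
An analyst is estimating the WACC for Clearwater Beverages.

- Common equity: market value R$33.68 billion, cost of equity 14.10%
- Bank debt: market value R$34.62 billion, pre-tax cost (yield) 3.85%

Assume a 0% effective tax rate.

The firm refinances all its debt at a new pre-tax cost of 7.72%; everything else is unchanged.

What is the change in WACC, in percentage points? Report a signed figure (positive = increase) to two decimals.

Current WACC:
Total capital V = 33.68 + 34.62 = 68.3.
Equity: weight = 33.68/68.3 = 0.4931; cost = 14.1%.
Bank debt: weight = 34.62/68.3 = 0.5069; after-tax cost = 3.85% × (1 − 0%) = 3.8500%.
WACC = 0.4931 × 14.1000% + 0.5069 × 3.8500% = 8.9045%.
After the change:
Total capital V = 33.68 + 34.62 = 68.3.
Equity: weight = 33.68/68.3 = 0.4931; cost = 14.1%.
Bank debt: weight = 34.62/68.3 = 0.5069; after-tax cost = 7.72% × (1 − 0%) = 7.7200%.
WACC = 0.4931 × 14.1000% + 0.5069 × 7.7200% = 10.8661%.
Change in WACC = 10.8661% − 8.9045% = 1.9616 pp.

+1.96 pp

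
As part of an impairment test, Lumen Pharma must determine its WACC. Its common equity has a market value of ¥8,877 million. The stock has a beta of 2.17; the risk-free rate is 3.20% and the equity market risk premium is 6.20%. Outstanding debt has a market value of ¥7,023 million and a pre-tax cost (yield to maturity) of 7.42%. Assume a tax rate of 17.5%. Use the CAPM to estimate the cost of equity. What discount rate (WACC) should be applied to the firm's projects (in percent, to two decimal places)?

12.00%

Cost of equity via CAPM: Re = 3.2% + 2.17 × 6.2% = 16.6540%.
Total capital V = 8877 + 7023 = 15900.
Equity: weight = 8877/15900 = 0.5583; cost = 16.654%.
Debt: weight = 7023/15900 = 0.4417; after-tax cost = 7.42% × (1 − 17.5%) = 6.1215%.
WACC = 0.5583 × 16.6540% + 0.4417 × 6.1215% = 12.0018%.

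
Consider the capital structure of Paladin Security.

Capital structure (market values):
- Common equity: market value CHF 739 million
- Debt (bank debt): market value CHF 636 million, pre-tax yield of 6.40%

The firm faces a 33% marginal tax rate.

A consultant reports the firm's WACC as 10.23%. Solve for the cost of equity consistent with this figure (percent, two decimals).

Total capital V = 739 + 636 = 1375.
Equity weight = 739/1375 = 0.5375.
Bank debt weight = 636/1375 = 0.4625.
Debt contribution = 0.4625 × 6.4% × (1 − 33%) = 1.9834%.
Required equity contribution = 10.23% − 1.9834% = 8.2466%.
Re = 8.2466% / 0.5375 = 15.3438%.

15.34%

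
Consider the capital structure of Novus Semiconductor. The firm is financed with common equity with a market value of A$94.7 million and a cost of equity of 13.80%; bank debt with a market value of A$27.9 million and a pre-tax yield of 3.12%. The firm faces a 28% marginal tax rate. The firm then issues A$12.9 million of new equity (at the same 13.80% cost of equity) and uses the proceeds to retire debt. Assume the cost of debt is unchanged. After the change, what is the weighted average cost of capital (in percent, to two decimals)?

After the change:
Total capital V = 107.6 + 15 = 122.6.
Equity: weight = 107.6/122.6 = 0.8777; cost = 13.8%.
Bank debt: weight = 15/122.6 = 0.1223; after-tax cost = 3.12% × (1 − 28%) = 2.2464%.
WACC = 0.8777 × 13.8000% + 0.1223 × 2.2464% = 12.3864%.

12.39%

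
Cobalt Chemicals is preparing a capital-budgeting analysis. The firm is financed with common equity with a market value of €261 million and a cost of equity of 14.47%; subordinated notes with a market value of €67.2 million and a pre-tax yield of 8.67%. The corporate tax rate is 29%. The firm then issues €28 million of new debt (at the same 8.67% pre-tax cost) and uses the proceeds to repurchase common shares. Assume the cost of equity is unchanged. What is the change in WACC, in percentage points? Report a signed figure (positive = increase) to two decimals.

Current WACC:
Total capital V = 261 + 67.2 = 328.2.
Equity: weight = 261/328.2 = 0.7952; cost = 14.47%.
Subordinated notes: weight = 67.2/328.2 = 0.2048; after-tax cost = 8.67% × (1 − 29%) = 6.1557%.
WACC = 0.7952 × 14.4700% + 0.2048 × 6.1557% = 12.7676%.
After the change:
Total capital V = 233 + 95.2 = 328.2.
Equity: weight = 233/328.2 = 0.7099; cost = 14.47%.
Subordinated notes: weight = 95.2/328.2 = 0.2901; after-tax cost = 8.67% × (1 − 29%) = 6.1557%.
WACC = 0.7099 × 14.4700% + 0.2901 × 6.1557% = 12.0583%.
Change in WACC = 12.0583% − 12.7676% = -0.7093 pp.

-0.71 pp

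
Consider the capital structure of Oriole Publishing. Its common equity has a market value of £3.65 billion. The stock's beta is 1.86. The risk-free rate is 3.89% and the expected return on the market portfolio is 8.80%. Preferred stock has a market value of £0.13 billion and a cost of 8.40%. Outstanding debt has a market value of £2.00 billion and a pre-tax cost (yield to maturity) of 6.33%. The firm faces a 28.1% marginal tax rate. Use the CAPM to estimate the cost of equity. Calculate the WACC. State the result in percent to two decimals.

Market risk premium = 8.8% − 3.89% = 4.91%.
Cost of equity via CAPM: Re = 3.89% + 1.86 × 4.91% = 13.0226%.
Total capital V = 3.65 + 0.13 + 2 = 5.78.
Equity: weight = 3.65/5.78 = 0.6315; cost = 13.0226%.
Preferred: weight = 0.13/5.78 = 0.0225; cost = 8.4%.
Debt: weight = 2/5.78 = 0.3460; after-tax cost = 6.33% × (1 − 28.1%) = 4.5513%.
WACC = 0.6315 × 13.0226% + 0.0225 × 8.4000% + 0.3460 × 4.5513% = 9.9874%.

9.99%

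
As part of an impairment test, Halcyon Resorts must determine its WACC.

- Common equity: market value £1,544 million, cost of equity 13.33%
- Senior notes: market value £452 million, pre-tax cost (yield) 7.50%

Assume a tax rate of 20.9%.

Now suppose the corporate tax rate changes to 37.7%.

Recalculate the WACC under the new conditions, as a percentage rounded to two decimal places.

11.37%

After the change:
Total capital V = 1544 + 452 = 1996.
Equity: weight = 1544/1996 = 0.7735; cost = 13.33%.
Senior notes: weight = 452/1996 = 0.2265; after-tax cost = 7.5% × (1 − 37.7%) = 4.6725%.
WACC = 0.7735 × 13.3300% + 0.2265 × 4.6725% = 11.3695%.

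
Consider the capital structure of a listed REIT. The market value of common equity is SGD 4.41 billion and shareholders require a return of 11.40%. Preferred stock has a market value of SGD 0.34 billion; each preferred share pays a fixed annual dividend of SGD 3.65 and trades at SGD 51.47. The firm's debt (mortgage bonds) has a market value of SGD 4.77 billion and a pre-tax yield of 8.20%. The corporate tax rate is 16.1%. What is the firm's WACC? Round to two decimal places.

Cost of preferred: Rp = 3.65 / 51.47 = 7.0915%.
Total capital V = 4.41 + 0.34 + 4.77 = 9.52.
Equity: weight = 4.41/9.52 = 0.4632; cost = 11.4%.
Preferred: weight = 0.34/9.52 = 0.0357; cost = 7.0915%.
Mortgage bonds: weight = 4.77/9.52 = 0.5011; after-tax cost = 8.2% × (1 − 16.1%) = 6.8798%.
WACC = 0.4632 × 11.4000% + 0.0357 × 7.0915% + 0.5011 × 6.8798% = 8.9813%.

8.98%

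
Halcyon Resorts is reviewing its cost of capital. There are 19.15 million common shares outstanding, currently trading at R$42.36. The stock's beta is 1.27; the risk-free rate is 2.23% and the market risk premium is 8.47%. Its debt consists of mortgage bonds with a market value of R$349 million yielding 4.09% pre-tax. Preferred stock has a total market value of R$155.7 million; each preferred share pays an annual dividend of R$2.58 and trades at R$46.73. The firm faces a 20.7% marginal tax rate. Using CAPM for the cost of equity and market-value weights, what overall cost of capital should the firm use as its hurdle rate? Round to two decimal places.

Cost of equity via CAPM: Re = 2.23% + 1.27 × 8.47% = 12.9869%.
Cost of preferred: Rp = 2.58 / 46.73 = 5.5211%.
Market value of equity E = 42.36 × 19.15m = 811.194m.
Total capital V = 811.194 + 155.7 + 349 = 1315.894.
Equity: weight = 811.194/1315.894 = 0.6165; cost = 12.9869%.
Preferred: weight = 155.7/1315.894 = 0.1183; cost = 5.5211%.
Mortgage bonds: weight = 349/1315.894 = 0.2652; after-tax cost = 4.09% × (1 − 20.7%) = 3.2434%.
WACC = 0.6165 × 12.9869% + 0.1183 × 5.5211% + 0.2652 × 3.2434% = 9.5194%.

9.52%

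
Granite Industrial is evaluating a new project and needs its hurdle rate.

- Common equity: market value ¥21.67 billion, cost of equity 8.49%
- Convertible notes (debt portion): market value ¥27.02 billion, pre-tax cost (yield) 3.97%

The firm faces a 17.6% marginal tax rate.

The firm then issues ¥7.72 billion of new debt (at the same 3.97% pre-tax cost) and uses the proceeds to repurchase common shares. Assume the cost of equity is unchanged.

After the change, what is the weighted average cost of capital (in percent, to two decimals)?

4.77%

After the change:
Total capital V = 13.95 + 34.74 = 48.69.
Equity: weight = 13.95/48.69 = 0.2865; cost = 8.49%.
Convertible notes (debt portion): weight = 34.74/48.69 = 0.7135; after-tax cost = 3.97% × (1 − 17.6%) = 3.2713%.
WACC = 0.2865 × 8.4900% + 0.7135 × 3.2713% = 4.7665%.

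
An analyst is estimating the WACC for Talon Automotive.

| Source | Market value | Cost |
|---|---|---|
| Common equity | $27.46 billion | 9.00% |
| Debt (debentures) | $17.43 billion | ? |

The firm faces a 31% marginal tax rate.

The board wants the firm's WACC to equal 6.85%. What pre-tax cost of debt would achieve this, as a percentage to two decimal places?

5.02%

Total capital V = 27.46 + 17.43 = 44.89.
Equity weight = 27.46/44.89 = 0.6117.
Debentures weight = 17.43/44.89 = 0.3883.
Equity contribution = 0.6117 × 9% = 5.5055%.
Remaining for debt = 6.85% − 5.5055% = 1.3445%.
Rd × (1 − 31%) × 0.3883 = 1.3445%  ⇒  Rd = 5.0185%.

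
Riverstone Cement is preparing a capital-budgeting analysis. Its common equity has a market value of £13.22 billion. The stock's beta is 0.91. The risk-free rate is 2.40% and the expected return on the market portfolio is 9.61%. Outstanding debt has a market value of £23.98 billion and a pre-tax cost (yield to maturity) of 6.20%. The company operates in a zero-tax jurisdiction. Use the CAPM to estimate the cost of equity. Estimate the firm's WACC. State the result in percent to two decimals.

7.18%

Market risk premium = 9.61% − 2.4% = 7.21%.
Cost of equity via CAPM: Re = 2.4% + 0.91 × 7.21% = 8.9611%.
Total capital V = 13.22 + 23.98 = 37.2.
Equity: weight = 13.22/37.2 = 0.3554; cost = 8.9611%.
Debt: weight = 23.98/37.2 = 0.6446; after-tax cost = 6.2% × (1 − 0%) = 6.2000%.
WACC = 0.3554 × 8.9611% + 0.6446 × 6.2000% = 7.1812%.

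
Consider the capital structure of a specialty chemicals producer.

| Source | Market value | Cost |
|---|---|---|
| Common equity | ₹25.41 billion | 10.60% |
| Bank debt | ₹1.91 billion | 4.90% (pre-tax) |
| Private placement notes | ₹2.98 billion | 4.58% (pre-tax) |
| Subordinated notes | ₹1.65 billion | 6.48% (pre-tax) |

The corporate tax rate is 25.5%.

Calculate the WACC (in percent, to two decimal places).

9.22%

Total capital V = 25.41 + 1.91 + 2.98 + 1.65 = 31.95.
Equity: weight = 25.41/31.95 = 0.7953; cost = 10.6%.
Bank debt: weight = 1.91/31.95 = 0.0598; after-tax cost = 4.9% × (1 − 25.5%) = 3.6505%.
Private placement notes: weight = 2.98/31.95 = 0.0933; after-tax cost = 4.58% × (1 − 25.5%) = 3.4121%.
Subordinated notes: weight = 1.65/31.95 = 0.0516; after-tax cost = 6.48% × (1 − 25.5%) = 4.8276%.
WACC = 0.7953 × 10.6000% + 0.0598 × 3.6505% + 0.0933 × 3.4121% + 0.0516 × 4.8276% = 9.2160%.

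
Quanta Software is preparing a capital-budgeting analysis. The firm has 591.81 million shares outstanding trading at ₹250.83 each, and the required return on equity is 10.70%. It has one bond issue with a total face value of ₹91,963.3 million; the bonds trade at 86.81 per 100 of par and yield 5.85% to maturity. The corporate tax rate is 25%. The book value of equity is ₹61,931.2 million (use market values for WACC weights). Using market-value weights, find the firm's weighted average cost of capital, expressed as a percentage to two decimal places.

Market value of equity E = 250.83 × 591.81m = 148443.7023m. Market value of debt D = 91963.3m × 86.81/100 = 79833.34073m.
Total capital V = 148443.7023 + 79833.34073 = 228277.04303.
Equity: weight = 148443.7023/228277.04303 = 0.6503; cost = 10.7%.
Bonds outstanding: weight = 79833.34073/228277.04303 = 0.3497; after-tax cost = 5.85% × (1 − 25%) = 4.3875%.
WACC = 0.6503 × 10.7000% + 0.3497 × 4.3875% = 8.4924%.

8.49%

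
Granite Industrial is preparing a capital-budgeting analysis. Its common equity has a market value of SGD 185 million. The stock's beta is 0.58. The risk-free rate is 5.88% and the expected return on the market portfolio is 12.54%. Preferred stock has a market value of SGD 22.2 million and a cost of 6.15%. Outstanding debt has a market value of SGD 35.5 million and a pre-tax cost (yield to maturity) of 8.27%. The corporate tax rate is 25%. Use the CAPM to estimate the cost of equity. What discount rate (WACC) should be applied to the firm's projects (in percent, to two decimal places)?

8.90%

Market risk premium = 12.54% − 5.88% = 6.66%.
Cost of equity via CAPM: Re = 5.88% + 0.58 × 6.66% = 9.7428%.
Total capital V = 185 + 22.2 + 35.5 = 242.7.
Equity: weight = 185/242.7 = 0.7623; cost = 9.7428%.
Preferred: weight = 22.2/242.7 = 0.0915; cost = 6.15%.
Debt: weight = 35.5/242.7 = 0.1463; after-tax cost = 8.27% × (1 − 25%) = 6.2025%.
WACC = 0.7623 × 9.7428% + 0.0915 × 6.1500% + 0.1463 × 6.2025% = 8.8963%.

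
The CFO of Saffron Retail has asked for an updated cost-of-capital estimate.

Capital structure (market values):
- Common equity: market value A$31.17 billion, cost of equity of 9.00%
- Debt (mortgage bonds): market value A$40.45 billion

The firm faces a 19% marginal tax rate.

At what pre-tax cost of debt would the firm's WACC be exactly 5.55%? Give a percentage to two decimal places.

Total capital V = 31.17 + 40.45 = 71.62.
Equity weight = 31.17/71.62 = 0.4352.
Mortgage bonds weight = 40.45/71.62 = 0.5648.
Equity contribution = 0.4352 × 9% = 3.9169%.
Remaining for debt = 5.55% − 3.9169% = 1.6331%.
Rd × (1 − 19%) × 0.5648 = 1.6331%  ⇒  Rd = 3.5697%.

3.57%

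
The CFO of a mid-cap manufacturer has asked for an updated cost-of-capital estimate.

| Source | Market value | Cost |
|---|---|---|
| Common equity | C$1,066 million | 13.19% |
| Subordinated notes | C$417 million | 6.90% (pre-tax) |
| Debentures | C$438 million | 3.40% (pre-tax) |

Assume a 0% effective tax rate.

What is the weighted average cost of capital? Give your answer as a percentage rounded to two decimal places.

Total capital V = 1066 + 417 + 438 = 1921.
Equity: weight = 1066/1921 = 0.5549; cost = 13.19%.
Subordinated notes: weight = 417/1921 = 0.2171; after-tax cost = 6.9% × (1 − 0%) = 6.9000%.
Debentures: weight = 438/1921 = 0.2280; after-tax cost = 3.4% × (1 − 0%) = 3.4000%.
WACC = 0.5549 × 13.1900% + 0.2171 × 6.9000% + 0.2280 × 3.4000% = 9.5924%.

9.59%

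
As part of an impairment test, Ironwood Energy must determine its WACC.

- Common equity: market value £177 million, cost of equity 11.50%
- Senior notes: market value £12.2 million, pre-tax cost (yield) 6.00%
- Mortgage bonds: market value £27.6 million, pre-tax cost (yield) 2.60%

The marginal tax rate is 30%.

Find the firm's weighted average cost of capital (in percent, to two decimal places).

Total capital V = 177 + 12.2 + 27.6 = 216.8.
Equity: weight = 177/216.8 = 0.8164; cost = 11.5%.
Senior notes: weight = 12.2/216.8 = 0.0563; after-tax cost = 6% × (1 − 30%) = 4.2000%.
Mortgage bonds: weight = 27.6/216.8 = 0.1273; after-tax cost = 2.6% × (1 − 30%) = 1.8200%.
WACC = 0.8164 × 11.5000% + 0.0563 × 4.2000% + 0.1273 × 1.8200% = 9.8569%.

9.86%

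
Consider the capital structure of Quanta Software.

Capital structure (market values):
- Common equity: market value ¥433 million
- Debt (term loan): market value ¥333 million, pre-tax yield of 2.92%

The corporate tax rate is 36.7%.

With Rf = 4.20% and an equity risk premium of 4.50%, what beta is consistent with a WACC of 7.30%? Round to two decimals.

1.62

Total capital V = 433 + 333 = 766.
Equity weight = 433/766 = 0.5653.
Term loan weight = 333/766 = 0.4347.
Debt contribution = 0.4347 × 2.92% × (1 − 36.7%) = 0.8035%.
Required equity contribution = 7.3% − 0.8035% = 6.4965%  ⇒  Re = 11.4926%.
CAPM: 11.4926% = 4.2% + β × 4.5%  ⇒  β = 1.6206.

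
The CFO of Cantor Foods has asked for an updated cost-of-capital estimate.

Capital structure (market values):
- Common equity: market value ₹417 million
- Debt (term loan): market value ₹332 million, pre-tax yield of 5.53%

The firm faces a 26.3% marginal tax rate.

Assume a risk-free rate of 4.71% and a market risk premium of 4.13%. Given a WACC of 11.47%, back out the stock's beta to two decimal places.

Total capital V = 417 + 332 = 749.
Equity weight = 417/749 = 0.5567.
Term loan weight = 332/749 = 0.4433.
Debt contribution = 0.4433 × 5.53% × (1 − 26.3%) = 1.8065%.
Required equity contribution = 11.47% − 1.8065% = 9.6635%  ⇒  Re = 17.3571%.
CAPM: 17.3571% = 4.71% + β × 4.13%  ⇒  β = 3.0623.

3.06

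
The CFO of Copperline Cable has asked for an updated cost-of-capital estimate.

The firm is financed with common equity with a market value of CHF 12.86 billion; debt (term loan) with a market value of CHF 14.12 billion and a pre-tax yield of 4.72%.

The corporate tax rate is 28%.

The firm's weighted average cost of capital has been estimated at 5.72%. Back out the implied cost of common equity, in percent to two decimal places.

Total capital V = 12.86 + 14.12 = 26.98.
Equity weight = 12.86/26.98 = 0.4766.
Term loan weight = 14.12/26.98 = 0.5234.
Debt contribution = 0.5234 × 4.72% × (1 − 28%) = 1.7786%.
Required equity contribution = 5.72% − 1.7786% = 3.9414%.
Re = 3.9414% / 0.4766 = 8.2691%.

8.27%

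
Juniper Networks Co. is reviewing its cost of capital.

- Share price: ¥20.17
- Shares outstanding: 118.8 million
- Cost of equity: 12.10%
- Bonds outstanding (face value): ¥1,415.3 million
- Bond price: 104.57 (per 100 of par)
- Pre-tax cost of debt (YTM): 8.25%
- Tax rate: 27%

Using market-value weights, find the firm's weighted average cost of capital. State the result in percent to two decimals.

Market value of equity E = 20.17 × 118.8m = 2396.196m. Market value of debt D = 1415.3m × 104.57/100 = 1479.97921m.
Total capital V = 2396.196 + 1479.97921 = 3876.17521.
Equity: weight = 2396.196/3876.17521 = 0.6182; cost = 12.1%.
Bonds outstanding: weight = 1479.97921/3876.17521 = 0.3818; after-tax cost = 8.25% × (1 − 27%) = 6.0225%.
WACC = 0.6182 × 12.1000% + 0.3818 × 6.0225% = 9.7795%.

9.78%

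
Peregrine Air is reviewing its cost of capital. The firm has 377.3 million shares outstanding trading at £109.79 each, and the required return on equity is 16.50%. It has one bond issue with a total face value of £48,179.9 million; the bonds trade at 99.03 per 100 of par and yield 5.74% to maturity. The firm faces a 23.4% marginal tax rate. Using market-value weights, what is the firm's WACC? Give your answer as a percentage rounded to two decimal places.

10.02%

Market value of equity E = 109.79 × 377.3m = 41423.767m. Market value of debt D = 48179.9m × 99.03/100 = 47712.55497m.
Total capital V = 41423.767 + 47712.55497 = 89136.32197.
Equity: weight = 41423.767/89136.32197 = 0.4647; cost = 16.5%.
Bonds outstanding: weight = 47712.55497/89136.32197 = 0.5353; after-tax cost = 5.74% × (1 − 23.4%) = 4.3968%.
WACC = 0.4647 × 16.5000% + 0.5353 × 4.3968% = 10.0215%.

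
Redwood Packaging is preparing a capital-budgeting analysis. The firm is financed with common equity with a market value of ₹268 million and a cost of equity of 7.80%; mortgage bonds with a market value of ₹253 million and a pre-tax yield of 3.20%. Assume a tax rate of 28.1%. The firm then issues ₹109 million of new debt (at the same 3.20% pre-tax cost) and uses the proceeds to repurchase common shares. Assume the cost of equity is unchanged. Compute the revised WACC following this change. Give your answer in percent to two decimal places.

3.98%

After the change:
Total capital V = 159 + 362 = 521.
Equity: weight = 159/521 = 0.3052; cost = 7.8%.
Mortgage bonds: weight = 362/521 = 0.6948; after-tax cost = 3.2% × (1 − 28.1%) = 2.3008%.
WACC = 0.3052 × 7.8000% + 0.6948 × 2.3008% = 3.9791%.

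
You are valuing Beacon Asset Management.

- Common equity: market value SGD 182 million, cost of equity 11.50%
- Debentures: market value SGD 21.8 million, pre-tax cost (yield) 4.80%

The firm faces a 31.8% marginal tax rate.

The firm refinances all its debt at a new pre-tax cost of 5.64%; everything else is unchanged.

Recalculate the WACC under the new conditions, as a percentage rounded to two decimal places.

10.68%

After the change:
Total capital V = 182 + 21.8 = 203.8.
Equity: weight = 182/203.8 = 0.8930; cost = 11.5%.
Debentures: weight = 21.8/203.8 = 0.1070; after-tax cost = 5.64% × (1 − 31.8%) = 3.8465%.
WACC = 0.8930 × 11.5000% + 0.1070 × 3.8465% = 10.6813%.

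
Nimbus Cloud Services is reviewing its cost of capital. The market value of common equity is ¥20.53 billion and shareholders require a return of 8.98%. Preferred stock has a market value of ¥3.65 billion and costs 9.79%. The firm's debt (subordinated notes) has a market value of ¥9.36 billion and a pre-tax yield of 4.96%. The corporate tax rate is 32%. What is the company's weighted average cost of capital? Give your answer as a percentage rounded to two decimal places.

7.50%

Total capital V = 20.53 + 3.65 + 9.36 = 33.54.
Equity: weight = 20.53/33.54 = 0.6121; cost = 8.98%.
Preferred: weight = 3.65/33.54 = 0.1088; cost = 9.79%.
Subordinated notes: weight = 9.36/33.54 = 0.2791; after-tax cost = 4.96% × (1 − 32%) = 3.3728%.
WACC = 0.6121 × 8.9800% + 0.1088 × 9.7900% + 0.2791 × 3.3728% = 7.5033%.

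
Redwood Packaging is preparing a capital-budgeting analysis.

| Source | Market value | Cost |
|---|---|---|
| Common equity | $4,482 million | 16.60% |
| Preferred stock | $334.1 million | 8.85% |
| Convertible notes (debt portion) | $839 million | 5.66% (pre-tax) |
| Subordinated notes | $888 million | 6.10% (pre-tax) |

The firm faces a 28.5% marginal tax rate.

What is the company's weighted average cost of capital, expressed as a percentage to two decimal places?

12.93%

Total capital V = 4482 + 334.1 + 839 + 888 = 6543.1.
Equity: weight = 4482/6543.1 = 0.6850; cost = 16.6%.
Preferred: weight = 334.1/6543.1 = 0.0511; cost = 8.85%.
Convertible notes (debt portion): weight = 839/6543.1 = 0.1282; after-tax cost = 5.66% × (1 − 28.5%) = 4.0469%.
Subordinated notes: weight = 888/6543.1 = 0.1357; after-tax cost = 6.1% × (1 − 28.5%) = 4.3615%.
WACC = 0.6850 × 16.6000% + 0.0511 × 8.8500% + 0.1282 × 4.0469% + 0.1357 × 4.3615% = 12.9337%.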